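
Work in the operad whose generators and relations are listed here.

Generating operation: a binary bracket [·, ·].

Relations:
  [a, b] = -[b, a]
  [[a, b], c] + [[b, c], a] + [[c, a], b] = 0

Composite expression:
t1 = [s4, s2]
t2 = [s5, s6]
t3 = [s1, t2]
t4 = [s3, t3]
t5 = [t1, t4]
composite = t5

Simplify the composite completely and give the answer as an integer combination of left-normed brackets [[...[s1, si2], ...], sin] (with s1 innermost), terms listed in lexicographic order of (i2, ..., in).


Left-normed coefficients sit on the s1-initial expansion words.
Composite bracket: [[s4, s2], [s3, [s1, [s5, s6]]]]
The bracket unfolds into 32 signed words via [a, b] = ab - ba (2^5 = 32).
The s1-initial words carry the normal form:
  s1s5s6s3s2s4 (sign -1) contributes -[[[[[s1, s5], s6], s3], s2], s4]
  s1s5s6s3s4s2 (sign +1) contributes +[[[[[s1, s5], s6], s3], s4], s2]
  s1s6s5s3s2s4 (sign +1) contributes +[[[[[s1, s6], s5], s3], s2], s4]
  s1s6s5s3s4s2 (sign -1) contributes -[[[[[s1, s6], s5], s3], s4], s2]

-[[[[[s1, s5], s6], s3], s2], s4] + [[[[[s1, s5], s6], s3], s4], s2] + [[[[[s1, s6], s5], s3], s2], s4] - [[[[[s1, s6], s5], s3], s4], s2]


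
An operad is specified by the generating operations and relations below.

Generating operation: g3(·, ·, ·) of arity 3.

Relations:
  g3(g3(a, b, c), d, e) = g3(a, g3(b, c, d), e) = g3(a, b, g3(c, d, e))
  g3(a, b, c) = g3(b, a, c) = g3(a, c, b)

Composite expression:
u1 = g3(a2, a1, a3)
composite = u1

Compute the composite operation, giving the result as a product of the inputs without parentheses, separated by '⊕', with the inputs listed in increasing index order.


Both nesting and order wash out for g3; what remains is which a's occur.
g3(a2, a1, a3) reduces to a2 ⊕ a1 ⊕ a3
sorting the factors by input index: a1 ⊕ a2 ⊕ a3

a1 ⊕ a2 ⊕ a3


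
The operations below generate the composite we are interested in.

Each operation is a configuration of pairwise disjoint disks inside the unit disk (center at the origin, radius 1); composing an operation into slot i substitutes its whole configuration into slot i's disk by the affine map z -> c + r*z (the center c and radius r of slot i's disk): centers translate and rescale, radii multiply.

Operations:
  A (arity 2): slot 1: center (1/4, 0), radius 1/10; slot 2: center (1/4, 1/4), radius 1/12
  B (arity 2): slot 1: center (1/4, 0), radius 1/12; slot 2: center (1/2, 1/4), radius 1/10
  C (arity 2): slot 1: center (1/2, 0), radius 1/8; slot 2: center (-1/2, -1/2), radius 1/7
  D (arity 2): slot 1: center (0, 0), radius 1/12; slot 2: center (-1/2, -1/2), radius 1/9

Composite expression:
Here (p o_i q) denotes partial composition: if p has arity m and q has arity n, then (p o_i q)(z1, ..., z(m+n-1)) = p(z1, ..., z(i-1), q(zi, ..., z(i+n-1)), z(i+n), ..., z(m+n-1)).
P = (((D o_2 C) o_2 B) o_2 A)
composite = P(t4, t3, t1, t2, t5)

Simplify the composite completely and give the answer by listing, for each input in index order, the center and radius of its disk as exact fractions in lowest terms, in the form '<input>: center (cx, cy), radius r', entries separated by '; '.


Each t-disk chains the slot maps above it in D; radii multiply.
tracing t4 down its 1-map path: center (0, 0), radius 1/12
tracing t3 down its 4-map path: center (-1523/3456, -1/2), radius 1/8640
tracing t1 down its 4-map path: center (-1523/3456, -1727/3456), radius 1/10368
tracing t2 down its 3-map path: center (-7/16, -143/288), radius 1/720
tracing t5 down its 2-map path: center (-5/9, -5/9), radius 1/63

t1: center (-1523/3456, -1727/3456), radius 1/10368; t2: center (-7/16, -143/288), radius 1/720; t3: center (-1523/3456, -1/2), radius 1/8640; t4: center (0, 0), radius 1/12; t5: center (-5/9, -5/9), radius 1/63


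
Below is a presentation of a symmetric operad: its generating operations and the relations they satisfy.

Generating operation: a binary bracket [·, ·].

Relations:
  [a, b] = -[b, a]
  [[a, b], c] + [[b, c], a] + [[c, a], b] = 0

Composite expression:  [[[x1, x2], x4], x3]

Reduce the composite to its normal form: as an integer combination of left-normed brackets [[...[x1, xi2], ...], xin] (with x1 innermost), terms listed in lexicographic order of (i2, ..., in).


Left-normed coefficients sit on the x1-initial expansion words.
Composite bracket: [[[x1, x2], x4], x3]
Expanding via [a, b] = ab - ba: 8 signed words (2^3 = 8).
Keep just the words that open with x1:
  sign of x1x2x4x3 is +1, so it contributes +[[[x1, x2], x4], x3]

[[[x1, x2], x4], x3]


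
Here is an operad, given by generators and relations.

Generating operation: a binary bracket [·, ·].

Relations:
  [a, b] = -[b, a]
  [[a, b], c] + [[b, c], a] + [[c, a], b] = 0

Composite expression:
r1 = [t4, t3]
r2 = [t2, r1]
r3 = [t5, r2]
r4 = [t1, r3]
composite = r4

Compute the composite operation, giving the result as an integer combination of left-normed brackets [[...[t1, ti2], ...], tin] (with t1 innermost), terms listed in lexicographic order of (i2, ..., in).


[[[[t1, t2], t3], t4], t5] - [[[[t1, t2], t4], t3], t5] - [[[[t1, t3], t4], t2], t5] + [[[[t1, t4], t3], t2], t5] - [[[[t1, t5], t2], t3], t4] + [[[[t1, t5], t2], t4], t3] + [[[[t1, t5], t3], t4], t2] - [[[[t1, t5], t4], t3], t2]

Expand each bracket as ab - ba; the t1-initial words give the coefficients.
Composite bracket: [t1, [t5, [t2, [t4, t3]]]]
The bracket unfolds into 16 signed words via [a, b] = ab - ba (2^4 = 16).
Coefficients come from the t1-initial words:
  t1t2t3t4t5 (sign +1) contributes +[[[[t1, t2], t3], t4], t5]
  t1t2t4t3t5 (sign -1) contributes -[[[[t1, t2], t4], t3], t5]
  t1t3t4t2t5 (sign -1) contributes -[[[[t1, t3], t4], t2], t5]
  t1t4t3t2t5 (sign +1) contributes +[[[[t1, t4], t3], t2], t5]
  t1t5t2t3t4 (sign -1) contributes -[[[[t1, t5], t2], t3], t4]
  t1t5t2t4t3 (sign +1) contributes +[[[[t1, t5], t2], t4], t3]
  t1t5t3t4t2 (sign +1) contributes +[[[[t1, t5], t3], t4], t2]
  t1t5t4t3t2 (sign -1) contributes -[[[[t1, t5], t4], t3], t2]


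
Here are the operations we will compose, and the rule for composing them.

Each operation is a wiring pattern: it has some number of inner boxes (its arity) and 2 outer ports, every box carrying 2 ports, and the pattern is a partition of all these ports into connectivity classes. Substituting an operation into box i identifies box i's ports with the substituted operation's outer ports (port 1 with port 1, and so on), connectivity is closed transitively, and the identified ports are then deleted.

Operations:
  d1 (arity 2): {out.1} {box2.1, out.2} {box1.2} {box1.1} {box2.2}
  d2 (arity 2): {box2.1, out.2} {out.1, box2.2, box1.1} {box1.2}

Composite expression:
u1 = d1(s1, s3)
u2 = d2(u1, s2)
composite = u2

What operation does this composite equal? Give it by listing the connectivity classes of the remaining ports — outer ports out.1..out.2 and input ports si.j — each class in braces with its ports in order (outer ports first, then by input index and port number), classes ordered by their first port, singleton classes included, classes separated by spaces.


{out.1, s2.2} {out.2, s2.1} {s1.1} {s1.2} {s3.1} {s3.2}

Two ports join when wires chain via d2-identified ports.
the subtree at d1 composes to {out.1} {out.2, s3.1} {s1.1} {s1.2} {s3.2} on (s1, s3); out.j = own outer ports
the subtree at d2 composes to {out.1, s2.2} {out.2, s2.1} {s1.1} {s1.2} {s3.1} {s3.2} on (s1, s3, s2); out.j = own outer ports


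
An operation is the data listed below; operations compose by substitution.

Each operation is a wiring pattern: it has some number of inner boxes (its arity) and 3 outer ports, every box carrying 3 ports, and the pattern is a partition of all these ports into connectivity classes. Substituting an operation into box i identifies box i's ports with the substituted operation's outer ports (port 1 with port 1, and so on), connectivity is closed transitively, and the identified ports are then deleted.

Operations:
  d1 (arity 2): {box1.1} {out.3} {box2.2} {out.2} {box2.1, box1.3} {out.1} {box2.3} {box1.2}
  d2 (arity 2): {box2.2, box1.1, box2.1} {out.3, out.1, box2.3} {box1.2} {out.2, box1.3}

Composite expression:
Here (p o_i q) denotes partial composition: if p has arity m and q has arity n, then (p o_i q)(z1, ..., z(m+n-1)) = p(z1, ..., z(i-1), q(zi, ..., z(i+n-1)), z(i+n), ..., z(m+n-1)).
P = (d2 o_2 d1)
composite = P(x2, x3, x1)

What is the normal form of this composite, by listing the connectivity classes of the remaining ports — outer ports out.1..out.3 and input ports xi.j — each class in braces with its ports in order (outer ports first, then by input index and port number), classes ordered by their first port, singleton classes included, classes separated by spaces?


{out.1, out.3} {out.2, x2.3} {x1.1, x3.3} {x1.2} {x1.3} {x2.1} {x2.2} {x3.1} {x3.2}

Substituting into d2 glues patterns; closure does the rest.
d1 over (x3, x1) gives {out.1} {out.2} {out.3} {x1.1, x3.3} {x1.2} {x1.3} {x3.1} {x3.2}, out.j being that stage's outer ports
d2 over (x2, x3, x1) gives {out.1, out.3} {out.2, x2.3} {x1.1, x3.3} {x1.2} {x1.3} {x2.1} {x2.2} {x3.1} {x3.2}, out.j being that stage's outer ports


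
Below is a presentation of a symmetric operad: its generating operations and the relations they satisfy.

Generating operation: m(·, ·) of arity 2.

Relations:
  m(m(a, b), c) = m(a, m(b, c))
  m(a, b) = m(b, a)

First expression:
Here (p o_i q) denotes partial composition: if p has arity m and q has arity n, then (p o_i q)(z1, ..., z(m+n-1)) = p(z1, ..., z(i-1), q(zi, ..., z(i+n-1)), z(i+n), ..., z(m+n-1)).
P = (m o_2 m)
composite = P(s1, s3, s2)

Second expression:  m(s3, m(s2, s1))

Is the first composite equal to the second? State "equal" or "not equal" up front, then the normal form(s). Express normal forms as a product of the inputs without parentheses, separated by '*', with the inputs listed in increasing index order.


equal: each reduces to s1 * s2 * s3

The first expression, normalized: s1 * s2 * s3
The second expression, normalized: s1 * s2 * s3
The normal forms match — equal.


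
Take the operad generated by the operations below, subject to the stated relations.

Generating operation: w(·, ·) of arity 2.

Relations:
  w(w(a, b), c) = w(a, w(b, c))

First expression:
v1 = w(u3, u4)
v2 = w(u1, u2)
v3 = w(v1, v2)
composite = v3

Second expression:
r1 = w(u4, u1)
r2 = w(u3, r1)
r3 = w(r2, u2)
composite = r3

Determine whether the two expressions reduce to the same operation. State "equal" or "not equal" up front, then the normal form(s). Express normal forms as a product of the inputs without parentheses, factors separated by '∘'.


The first expression reduces to u3 ∘ u4 ∘ u1 ∘ u2
The second expression reduces to u3 ∘ u4 ∘ u1 ∘ u2
Same normal form: equal.

equal; the common form is u3 ∘ u4 ∘ u1 ∘ u2


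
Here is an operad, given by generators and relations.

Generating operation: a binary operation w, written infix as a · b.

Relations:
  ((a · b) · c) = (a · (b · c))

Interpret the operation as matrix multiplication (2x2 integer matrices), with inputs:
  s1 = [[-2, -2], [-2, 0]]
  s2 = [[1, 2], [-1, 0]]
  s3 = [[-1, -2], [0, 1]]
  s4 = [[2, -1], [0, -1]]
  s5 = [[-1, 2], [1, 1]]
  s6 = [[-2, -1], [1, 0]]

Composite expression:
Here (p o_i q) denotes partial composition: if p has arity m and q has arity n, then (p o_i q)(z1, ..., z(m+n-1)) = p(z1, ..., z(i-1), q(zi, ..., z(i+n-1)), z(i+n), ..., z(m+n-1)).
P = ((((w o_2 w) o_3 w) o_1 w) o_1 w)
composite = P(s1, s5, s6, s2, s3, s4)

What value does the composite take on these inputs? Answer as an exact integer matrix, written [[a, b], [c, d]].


(s1 · s5) = [[0, -6], [2, -4]]
((s1 · s5) · s6) = [[-6, 0], [-8, -2]]
(s3 · s4) = [[-2, 3], [0, -1]]
(s2 · (s3 · s4)) = [[-2, 1], [2, -3]]
(((s1 · s5) · s6) · (s2 · (s3 · s4))) = [[12, -6], [12, -2]]

[[12, -6], [12, -2]]


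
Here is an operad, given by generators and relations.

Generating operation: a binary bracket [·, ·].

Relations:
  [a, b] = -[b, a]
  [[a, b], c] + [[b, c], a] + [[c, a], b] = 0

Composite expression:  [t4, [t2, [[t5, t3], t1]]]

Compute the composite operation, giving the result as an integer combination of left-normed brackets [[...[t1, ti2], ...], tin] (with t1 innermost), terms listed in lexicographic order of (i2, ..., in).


A multilinear Lie element is pinned by t1-initial words (t1 innermost).
Composite bracket: [t4, [t2, [[t5, t3], t1]]]
Under [a, b] = ab - ba we get 16 signed associative words (2^4 = 16).
Only words starting with t1 matter:
  sign of t1t3t5t2t4 is +1, so it contributes +[[[[t1, t3], t5], t2], t4]
  sign of t1t5t3t2t4 is -1, so it contributes -[[[[t1, t5], t3], t2], t4]

[[[[t1, t3], t5], t2], t4] - [[[[t1, t5], t3], t2], t4]


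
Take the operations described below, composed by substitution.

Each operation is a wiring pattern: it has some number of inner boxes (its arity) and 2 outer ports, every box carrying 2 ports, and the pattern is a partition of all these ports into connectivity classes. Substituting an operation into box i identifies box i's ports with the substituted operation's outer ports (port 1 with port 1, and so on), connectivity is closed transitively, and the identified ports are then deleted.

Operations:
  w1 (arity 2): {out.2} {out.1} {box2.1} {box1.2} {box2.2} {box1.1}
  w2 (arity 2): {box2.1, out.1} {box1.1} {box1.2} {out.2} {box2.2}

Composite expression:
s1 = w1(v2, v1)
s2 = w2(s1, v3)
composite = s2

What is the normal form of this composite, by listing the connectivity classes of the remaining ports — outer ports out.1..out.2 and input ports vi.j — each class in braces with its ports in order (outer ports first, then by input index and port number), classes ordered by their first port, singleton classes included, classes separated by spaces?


{out.1, v3.1} {out.2} {v1.1} {v1.2} {v2.1} {v2.2} {v3.2}


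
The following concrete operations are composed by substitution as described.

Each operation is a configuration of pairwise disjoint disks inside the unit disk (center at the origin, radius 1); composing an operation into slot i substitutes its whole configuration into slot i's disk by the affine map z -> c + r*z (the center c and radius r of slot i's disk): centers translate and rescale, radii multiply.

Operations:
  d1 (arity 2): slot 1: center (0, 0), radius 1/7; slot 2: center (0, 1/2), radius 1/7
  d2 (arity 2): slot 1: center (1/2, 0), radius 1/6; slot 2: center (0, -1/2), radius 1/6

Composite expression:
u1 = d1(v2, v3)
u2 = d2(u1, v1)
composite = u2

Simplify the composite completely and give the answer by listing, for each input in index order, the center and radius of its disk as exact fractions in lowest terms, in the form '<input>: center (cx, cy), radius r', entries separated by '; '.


Below d2, radii multiply path by path; the v-disk centers shift.
input v2: composing its 2 substitution steps yields center (1/2, 0), radius 1/42
input v3: composing its 2 substitution steps yields center (1/2, 1/12), radius 1/42
input v1: composing its 1 substitution step yields center (0, -1/2), radius 1/6

v1: center (0, -1/2), radius 1/6; v2: center (1/2, 0), radius 1/42; v3: center (1/2, 1/12), radius 1/42


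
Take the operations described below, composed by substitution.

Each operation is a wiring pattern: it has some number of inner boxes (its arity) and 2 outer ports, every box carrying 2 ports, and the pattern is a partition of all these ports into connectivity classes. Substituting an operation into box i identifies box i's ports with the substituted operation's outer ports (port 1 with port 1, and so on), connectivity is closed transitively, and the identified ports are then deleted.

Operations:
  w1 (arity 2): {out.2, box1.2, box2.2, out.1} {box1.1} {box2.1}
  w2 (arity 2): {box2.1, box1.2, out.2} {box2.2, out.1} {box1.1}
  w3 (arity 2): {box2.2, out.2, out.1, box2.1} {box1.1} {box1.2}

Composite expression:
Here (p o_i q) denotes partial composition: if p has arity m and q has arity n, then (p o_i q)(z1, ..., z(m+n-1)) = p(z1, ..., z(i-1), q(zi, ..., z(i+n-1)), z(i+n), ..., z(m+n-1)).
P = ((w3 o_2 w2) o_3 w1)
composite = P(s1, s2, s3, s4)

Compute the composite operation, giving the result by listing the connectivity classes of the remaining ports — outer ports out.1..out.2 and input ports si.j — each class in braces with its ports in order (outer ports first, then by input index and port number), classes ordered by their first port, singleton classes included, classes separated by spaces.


Reachability decides: close wires over w3-identified ports.
stage w1: inputs (s3, s4), connectivity {out.1, out.2, s3.2, s4.2} {s3.1} {s4.1}, out.j its boundary
stage w2: inputs (s2, s3, s4), connectivity {out.1, out.2, s2.2, s3.2, s4.2} {s2.1} {s3.1} {s4.1}, out.j its boundary
stage w3: inputs (s1, s2, s3, s4), connectivity {out.1, out.2, s2.2, s3.2, s4.2} {s1.1} {s1.2} {s2.1} {s3.1} {s4.1}, out.j its boundary

{out.1, out.2, s2.2, s3.2, s4.2} {s1.1} {s1.2} {s2.1} {s3.1} {s4.1}


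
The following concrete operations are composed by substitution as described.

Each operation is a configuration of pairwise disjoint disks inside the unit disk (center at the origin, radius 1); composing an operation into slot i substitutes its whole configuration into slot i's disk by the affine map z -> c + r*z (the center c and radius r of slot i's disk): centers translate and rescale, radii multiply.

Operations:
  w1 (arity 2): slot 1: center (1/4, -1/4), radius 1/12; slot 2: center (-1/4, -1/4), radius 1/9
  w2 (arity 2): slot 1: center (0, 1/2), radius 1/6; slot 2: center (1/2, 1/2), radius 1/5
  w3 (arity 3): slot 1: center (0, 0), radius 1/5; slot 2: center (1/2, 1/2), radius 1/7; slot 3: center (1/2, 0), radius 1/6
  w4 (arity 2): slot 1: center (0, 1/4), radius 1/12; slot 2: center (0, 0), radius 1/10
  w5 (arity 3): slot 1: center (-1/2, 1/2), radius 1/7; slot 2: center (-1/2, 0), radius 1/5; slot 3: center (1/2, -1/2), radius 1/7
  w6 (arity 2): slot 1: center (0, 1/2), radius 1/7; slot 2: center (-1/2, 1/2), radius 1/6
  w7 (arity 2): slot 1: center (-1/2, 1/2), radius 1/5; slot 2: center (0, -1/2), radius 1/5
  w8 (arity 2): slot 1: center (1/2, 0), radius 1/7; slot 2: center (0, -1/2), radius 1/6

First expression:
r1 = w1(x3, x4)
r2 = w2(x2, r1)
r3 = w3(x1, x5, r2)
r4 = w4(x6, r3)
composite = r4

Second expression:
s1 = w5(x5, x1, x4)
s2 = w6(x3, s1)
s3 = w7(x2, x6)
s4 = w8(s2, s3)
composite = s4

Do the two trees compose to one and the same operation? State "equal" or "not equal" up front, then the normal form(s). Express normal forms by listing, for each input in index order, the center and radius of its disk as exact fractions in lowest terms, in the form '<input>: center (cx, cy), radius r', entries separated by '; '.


not equal; the first gives x1: center (0, 0), radius 1/50; x2: center (1/20, 1/120), radius 1/360; x3: center (71/1200, 3/400), radius 1/3600; x4: center (23/400, 3/400), radius 1/2700; x5: center (1/20, 1/20), radius 1/70; x6: center (0, 1/4), radius 1/12 and the second x1: center (5/12, 1/14), radius 1/210; x2: center (-1/12, -5/12), radius 1/30; x3: center (1/2, 1/14), radius 1/49; x4: center (37/84, 5/84), radius 1/294; x5: center (5/12, 1/12), radius 1/294; x6: center (0, -7/12), radius 1/30

The first composite normalizes to x1: center (0, 0), radius 1/50; x2: center (1/20, 1/120), radius 1/360; x3: center (71/1200, 3/400), radius 1/3600; x4: center (23/400, 3/400), radius 1/2700; x5: center (1/20, 1/20), radius 1/70; x6: center (0, 1/4), radius 1/12
The second composite normalizes to x1: center (5/12, 1/14), radius 1/210; x2: center (-1/12, -5/12), radius 1/30; x3: center (1/2, 1/14), radius 1/49; x4: center (37/84, 5/84), radius 1/294; x5: center (5/12, 1/12), radius 1/294; x6: center (0, -7/12), radius 1/30
Different reductions; not equal.


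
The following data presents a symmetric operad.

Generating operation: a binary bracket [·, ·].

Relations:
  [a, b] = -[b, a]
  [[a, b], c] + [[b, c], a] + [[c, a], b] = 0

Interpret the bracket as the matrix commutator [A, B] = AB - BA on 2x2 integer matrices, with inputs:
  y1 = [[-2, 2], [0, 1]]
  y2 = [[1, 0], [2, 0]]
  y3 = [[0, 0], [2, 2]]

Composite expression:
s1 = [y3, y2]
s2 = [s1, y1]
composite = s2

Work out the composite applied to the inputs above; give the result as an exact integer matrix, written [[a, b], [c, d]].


[[-12, 0], [-18, 12]]


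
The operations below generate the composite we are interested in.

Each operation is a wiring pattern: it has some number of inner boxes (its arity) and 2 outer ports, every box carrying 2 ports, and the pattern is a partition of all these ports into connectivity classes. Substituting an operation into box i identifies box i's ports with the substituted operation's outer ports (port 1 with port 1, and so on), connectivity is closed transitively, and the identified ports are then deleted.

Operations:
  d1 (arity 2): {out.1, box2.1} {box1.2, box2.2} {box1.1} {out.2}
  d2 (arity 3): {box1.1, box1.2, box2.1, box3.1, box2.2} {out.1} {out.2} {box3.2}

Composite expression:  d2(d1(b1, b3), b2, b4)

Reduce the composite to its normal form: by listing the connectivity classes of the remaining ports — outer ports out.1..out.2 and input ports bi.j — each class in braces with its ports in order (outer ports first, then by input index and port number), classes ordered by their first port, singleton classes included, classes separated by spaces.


{out.1} {out.2} {b1.1} {b1.2, b3.2} {b2.1, b2.2, b3.1, b4.1} {b4.2}


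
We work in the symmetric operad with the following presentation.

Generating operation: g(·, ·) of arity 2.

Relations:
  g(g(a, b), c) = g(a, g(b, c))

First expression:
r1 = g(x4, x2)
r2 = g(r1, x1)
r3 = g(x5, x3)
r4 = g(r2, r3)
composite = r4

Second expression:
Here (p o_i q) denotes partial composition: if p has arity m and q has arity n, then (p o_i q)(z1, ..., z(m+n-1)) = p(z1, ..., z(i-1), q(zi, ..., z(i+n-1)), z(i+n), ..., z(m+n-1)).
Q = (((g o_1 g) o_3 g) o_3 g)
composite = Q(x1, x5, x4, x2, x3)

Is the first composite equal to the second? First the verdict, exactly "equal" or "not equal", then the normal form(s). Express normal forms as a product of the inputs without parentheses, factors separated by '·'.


Reducing the first expression gives x4 · x2 · x1 · x5 · x3
Reducing the second expression gives x1 · x5 · x4 · x2 · x3
No match — not equal.

not equal: they reduce to x4 · x2 · x1 · x5 · x3 and x1 · x5 · x4 · x2 · x3


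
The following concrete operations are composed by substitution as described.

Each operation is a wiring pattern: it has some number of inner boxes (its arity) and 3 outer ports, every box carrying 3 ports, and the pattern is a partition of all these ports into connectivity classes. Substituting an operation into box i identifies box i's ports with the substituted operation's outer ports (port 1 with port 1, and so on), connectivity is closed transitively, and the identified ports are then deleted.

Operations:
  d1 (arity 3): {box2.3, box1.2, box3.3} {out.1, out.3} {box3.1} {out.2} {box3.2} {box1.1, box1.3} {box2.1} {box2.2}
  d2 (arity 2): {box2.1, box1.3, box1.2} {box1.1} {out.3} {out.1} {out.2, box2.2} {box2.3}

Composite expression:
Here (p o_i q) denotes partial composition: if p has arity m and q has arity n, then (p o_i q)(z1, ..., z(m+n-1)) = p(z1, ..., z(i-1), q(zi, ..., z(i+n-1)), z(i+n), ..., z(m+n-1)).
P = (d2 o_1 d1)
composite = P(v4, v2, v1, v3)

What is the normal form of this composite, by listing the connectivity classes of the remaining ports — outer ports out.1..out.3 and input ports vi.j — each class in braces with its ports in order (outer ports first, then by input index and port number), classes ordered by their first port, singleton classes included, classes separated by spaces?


{out.1} {out.2, v3.2} {out.3} {v1.1} {v1.2} {v1.3, v2.3, v4.2} {v2.1} {v2.2} {v3.1} {v3.3} {v4.1, v4.3}

Treat the ports identified at d2 as solder joints: merge, then drop.
stage d1: inputs (v4, v2, v1), connectivity {out.1, out.3} {out.2} {v1.1} {v1.2} {v1.3, v2.3, v4.2} {v2.1} {v2.2} {v4.1, v4.3}, out.j its boundary
stage d2: inputs (v4, v2, v1, v3), connectivity {out.1} {out.2, v3.2} {out.3} {v1.1} {v1.2} {v1.3, v2.3, v4.2} {v2.1} {v2.2} {v3.1} {v3.3} {v4.1, v4.3}, out.j its boundary


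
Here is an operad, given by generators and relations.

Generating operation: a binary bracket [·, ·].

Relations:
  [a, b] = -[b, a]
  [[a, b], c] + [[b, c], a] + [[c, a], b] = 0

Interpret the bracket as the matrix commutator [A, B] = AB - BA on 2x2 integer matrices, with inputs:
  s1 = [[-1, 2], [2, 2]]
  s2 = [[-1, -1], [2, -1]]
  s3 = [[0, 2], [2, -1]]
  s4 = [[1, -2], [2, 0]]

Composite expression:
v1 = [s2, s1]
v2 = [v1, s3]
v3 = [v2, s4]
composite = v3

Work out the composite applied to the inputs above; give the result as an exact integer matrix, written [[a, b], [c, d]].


[[-6, -3], [-6, 6]]

[s2, s1] = [[-6, -3], [-6, 6]]
[[s2, s1], s3] = [[6, -21], [18, -6]]
[[[s2, s1], s3], s4] = [[-6, -3], [-6, 6]]


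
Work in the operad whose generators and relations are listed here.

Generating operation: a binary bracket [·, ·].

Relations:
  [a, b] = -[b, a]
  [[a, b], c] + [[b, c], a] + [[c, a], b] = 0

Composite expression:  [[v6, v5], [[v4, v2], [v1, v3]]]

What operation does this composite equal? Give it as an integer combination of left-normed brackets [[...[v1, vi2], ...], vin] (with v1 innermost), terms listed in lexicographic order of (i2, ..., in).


Skip Jacobi rewriting: expand, keep v1-initial words, read off terms.
Composite bracket: [[v6, v5], [[v4, v2], [v1, v3]]]
Expanding via [a, b] = ab - ba: 32 signed words (2^5 = 32).
Collect the words opening with v1:
  the word v1v3v2v4v5v6 carries sign +1 and contributes +[[[[[v1, v3], v2], v4], v5], v6]
  the word v1v3v2v4v6v5 carries sign -1 and contributes -[[[[[v1, v3], v2], v4], v6], v5]
  the word v1v3v4v2v5v6 carries sign -1 and contributes -[[[[[v1, v3], v4], v2], v5], v6]
  the word v1v3v4v2v6v5 carries sign +1 and contributes +[[[[[v1, v3], v4], v2], v6], v5]

[[[[[v1, v3], v2], v4], v5], v6] - [[[[[v1, v3], v2], v4], v6], v5] - [[[[[v1, v3], v4], v2], v5], v6] + [[[[[v1, v3], v4], v2], v6], v5]


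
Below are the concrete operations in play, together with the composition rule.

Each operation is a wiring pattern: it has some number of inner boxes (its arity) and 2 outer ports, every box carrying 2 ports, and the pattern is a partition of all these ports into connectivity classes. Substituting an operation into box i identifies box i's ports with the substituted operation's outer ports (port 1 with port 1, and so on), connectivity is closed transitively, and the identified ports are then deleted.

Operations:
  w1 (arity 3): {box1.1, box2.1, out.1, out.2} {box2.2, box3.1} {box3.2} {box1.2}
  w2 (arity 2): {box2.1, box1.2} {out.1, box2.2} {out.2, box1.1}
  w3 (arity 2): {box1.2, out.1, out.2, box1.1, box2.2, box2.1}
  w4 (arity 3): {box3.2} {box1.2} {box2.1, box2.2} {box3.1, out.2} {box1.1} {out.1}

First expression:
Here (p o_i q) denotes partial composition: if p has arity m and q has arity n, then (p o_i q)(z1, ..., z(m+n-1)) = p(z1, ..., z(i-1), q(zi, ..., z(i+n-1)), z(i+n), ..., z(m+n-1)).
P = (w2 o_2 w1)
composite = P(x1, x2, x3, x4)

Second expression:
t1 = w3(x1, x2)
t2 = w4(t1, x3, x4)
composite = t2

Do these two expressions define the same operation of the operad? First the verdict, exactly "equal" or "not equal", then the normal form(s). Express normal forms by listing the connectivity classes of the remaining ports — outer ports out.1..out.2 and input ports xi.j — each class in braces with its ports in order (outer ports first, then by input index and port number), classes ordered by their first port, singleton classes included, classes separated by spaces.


In normal form, the first expression is {out.1, x1.2, x2.1, x3.1} {out.2, x1.1} {x2.2} {x3.2, x4.1} {x4.2}
In normal form, the second expression is {out.1} {out.2, x4.1} {x1.1, x1.2, x2.1, x2.2} {x3.1, x3.2} {x4.2}
The normal forms differ: not equal.

not equal; first: {out.1, x1.2, x2.1, x3.1} {out.2, x1.1} {x2.2} {x3.2, x4.1} {x4.2}; second: {out.1} {out.2, x4.1} {x1.1, x1.2, x2.1, x2.2} {x3.1, x3.2} {x4.2}


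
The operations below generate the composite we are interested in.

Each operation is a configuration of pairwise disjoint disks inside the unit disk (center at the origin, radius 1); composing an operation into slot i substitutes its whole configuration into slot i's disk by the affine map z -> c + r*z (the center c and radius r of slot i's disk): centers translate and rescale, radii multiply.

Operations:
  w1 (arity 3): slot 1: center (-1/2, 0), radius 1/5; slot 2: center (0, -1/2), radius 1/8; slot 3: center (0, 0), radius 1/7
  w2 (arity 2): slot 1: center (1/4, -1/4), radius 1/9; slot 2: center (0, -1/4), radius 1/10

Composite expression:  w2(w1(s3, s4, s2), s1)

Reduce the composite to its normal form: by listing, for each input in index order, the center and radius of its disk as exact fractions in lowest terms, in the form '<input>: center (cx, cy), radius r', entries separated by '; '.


s1: center (0, -1/4), radius 1/10; s2: center (1/4, -1/4), radius 1/63; s3: center (7/36, -1/4), radius 1/45; s4: center (1/4, -11/36), radius 1/72


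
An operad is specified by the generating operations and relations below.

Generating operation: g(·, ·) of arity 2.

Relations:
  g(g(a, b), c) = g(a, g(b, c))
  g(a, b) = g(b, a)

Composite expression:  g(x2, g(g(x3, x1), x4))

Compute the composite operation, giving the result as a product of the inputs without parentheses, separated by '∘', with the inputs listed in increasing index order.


x1 ∘ x2 ∘ x3 ∘ x4

Reordering under g is free, so list the x-inputs canonically.
g(x3, x1) flattens to x3 ∘ x1
g(g(x3, x1), x4) flattens to x3 ∘ x1 ∘ x4
g(x2, g(g(x3, x1), x4)) flattens to x2 ∘ x3 ∘ x1 ∘ x4
reordering the factors by index: x1 ∘ x2 ∘ x3 ∘ x4


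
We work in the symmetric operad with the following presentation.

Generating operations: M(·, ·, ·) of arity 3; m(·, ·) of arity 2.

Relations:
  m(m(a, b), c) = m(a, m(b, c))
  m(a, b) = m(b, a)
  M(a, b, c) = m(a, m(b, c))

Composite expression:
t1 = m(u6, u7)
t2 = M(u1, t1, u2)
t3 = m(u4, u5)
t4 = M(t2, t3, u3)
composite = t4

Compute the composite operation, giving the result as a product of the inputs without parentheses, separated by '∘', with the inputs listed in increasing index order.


u1 ∘ u2 ∘ u3 ∘ u4 ∘ u5 ∘ u6 ∘ u7

Shape and order are irrelevant to M; the u-input set decides.
m(u6, u7) linearizes to u6 ∘ u7
M(u1, m(u6, u7), u2) linearizes to u1 ∘ u6 ∘ u7 ∘ u2
m(u4, u5) linearizes to u4 ∘ u5
M(M(u1, m(u6, u7), u2), m(u4, u5), u3) linearizes to u1 ∘ u6 ∘ u7 ∘ u2 ∘ u4 ∘ u5 ∘ u3
the factors in increasing index order: u1 ∘ u2 ∘ u3 ∘ u4 ∘ u5 ∘ u6 ∘ u7


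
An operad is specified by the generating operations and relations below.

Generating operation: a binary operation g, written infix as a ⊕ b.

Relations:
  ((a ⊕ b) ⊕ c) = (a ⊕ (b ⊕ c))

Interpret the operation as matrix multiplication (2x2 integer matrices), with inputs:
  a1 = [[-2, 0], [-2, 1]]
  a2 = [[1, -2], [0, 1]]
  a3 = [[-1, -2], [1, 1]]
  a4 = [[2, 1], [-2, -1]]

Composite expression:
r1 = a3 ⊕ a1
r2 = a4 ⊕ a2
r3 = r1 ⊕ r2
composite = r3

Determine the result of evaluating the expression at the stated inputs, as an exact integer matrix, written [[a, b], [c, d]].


(a3 ⊕ a1) = [[6, -2], [-4, 1]]
(a4 ⊕ a2) = [[2, -3], [-2, 3]]
((a3 ⊕ a1) ⊕ (a4 ⊕ a2)) = [[16, -24], [-10, 15]]

[[16, -24], [-10, 15]]


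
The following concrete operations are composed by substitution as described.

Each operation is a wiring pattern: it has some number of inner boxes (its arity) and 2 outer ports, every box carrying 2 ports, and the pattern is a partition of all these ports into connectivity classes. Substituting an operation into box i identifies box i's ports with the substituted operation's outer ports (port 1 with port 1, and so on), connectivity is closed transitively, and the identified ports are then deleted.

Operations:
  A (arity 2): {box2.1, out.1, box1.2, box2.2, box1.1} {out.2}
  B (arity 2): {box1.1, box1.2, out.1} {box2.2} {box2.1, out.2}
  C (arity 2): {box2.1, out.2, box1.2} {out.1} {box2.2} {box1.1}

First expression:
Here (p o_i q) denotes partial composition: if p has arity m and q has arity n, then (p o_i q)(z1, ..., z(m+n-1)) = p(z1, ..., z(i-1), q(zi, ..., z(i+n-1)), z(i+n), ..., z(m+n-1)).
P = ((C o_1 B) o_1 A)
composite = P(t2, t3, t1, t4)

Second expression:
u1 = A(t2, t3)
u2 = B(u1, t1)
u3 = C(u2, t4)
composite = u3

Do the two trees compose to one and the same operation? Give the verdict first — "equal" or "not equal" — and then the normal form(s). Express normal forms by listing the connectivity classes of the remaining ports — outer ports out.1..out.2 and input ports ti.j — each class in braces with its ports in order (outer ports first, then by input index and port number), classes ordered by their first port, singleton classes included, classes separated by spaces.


equal; both compose to {out.1} {out.2, t1.1, t4.1} {t1.2} {t2.1, t2.2, t3.1, t3.2} {t4.2}

The first expression reduces to {out.1} {out.2, t1.1, t4.1} {t1.2} {t2.1, t2.2, t3.1, t3.2} {t4.2}
The second expression reduces to {out.1} {out.2, t1.1, t4.1} {t1.2} {t2.1, t2.2, t3.1, t3.2} {t4.2}
Same normal form: equal.


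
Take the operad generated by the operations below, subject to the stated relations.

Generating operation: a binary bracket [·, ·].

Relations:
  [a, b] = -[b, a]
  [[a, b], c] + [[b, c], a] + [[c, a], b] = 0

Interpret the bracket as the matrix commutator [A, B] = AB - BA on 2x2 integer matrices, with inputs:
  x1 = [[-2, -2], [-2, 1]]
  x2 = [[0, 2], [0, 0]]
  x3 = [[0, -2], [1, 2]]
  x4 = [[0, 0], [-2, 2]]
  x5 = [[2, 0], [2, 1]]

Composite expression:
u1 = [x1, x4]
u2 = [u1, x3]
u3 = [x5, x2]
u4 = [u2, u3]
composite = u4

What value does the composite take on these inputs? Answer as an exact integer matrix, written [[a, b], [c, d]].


[[8, -224], [32, -8]]


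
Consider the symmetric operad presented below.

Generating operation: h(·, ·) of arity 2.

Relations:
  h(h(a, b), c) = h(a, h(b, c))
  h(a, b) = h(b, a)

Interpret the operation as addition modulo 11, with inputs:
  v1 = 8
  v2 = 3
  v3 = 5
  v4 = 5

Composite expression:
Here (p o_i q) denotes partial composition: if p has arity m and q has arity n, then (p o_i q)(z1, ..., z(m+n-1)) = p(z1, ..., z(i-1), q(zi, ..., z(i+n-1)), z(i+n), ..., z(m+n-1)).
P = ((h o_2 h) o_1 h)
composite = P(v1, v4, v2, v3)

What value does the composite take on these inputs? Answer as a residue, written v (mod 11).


h(v1, v4) = 2
h(v2, v3) = 8
h(h(v1, v4), h(v2, v3)) = 10

10 (mod 11)


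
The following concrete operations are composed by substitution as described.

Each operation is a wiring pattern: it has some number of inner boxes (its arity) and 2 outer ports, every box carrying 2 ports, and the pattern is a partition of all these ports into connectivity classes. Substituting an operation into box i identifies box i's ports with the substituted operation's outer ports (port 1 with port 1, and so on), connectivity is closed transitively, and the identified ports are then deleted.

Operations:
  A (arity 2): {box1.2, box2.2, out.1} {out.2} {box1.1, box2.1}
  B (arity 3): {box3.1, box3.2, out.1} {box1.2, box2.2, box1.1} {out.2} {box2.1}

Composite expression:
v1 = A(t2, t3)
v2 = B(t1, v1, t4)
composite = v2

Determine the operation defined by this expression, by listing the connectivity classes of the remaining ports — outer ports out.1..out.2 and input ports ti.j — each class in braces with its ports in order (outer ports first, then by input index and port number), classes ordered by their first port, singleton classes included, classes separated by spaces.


{out.1, t4.1, t4.2} {out.2} {t1.1, t1.2} {t2.1, t3.1} {t2.2, t3.2}

Two ports join when wires chain via B-identified ports.
A over (t2, t3) gives {out.1, t2.2, t3.2} {out.2} {t2.1, t3.1}, out.j being that stage's outer ports
B over (t1, t2, t3, t4) gives {out.1, t4.1, t4.2} {out.2} {t1.1, t1.2} {t2.1, t3.1} {t2.2, t3.2}, out.j being that stage's outer ports


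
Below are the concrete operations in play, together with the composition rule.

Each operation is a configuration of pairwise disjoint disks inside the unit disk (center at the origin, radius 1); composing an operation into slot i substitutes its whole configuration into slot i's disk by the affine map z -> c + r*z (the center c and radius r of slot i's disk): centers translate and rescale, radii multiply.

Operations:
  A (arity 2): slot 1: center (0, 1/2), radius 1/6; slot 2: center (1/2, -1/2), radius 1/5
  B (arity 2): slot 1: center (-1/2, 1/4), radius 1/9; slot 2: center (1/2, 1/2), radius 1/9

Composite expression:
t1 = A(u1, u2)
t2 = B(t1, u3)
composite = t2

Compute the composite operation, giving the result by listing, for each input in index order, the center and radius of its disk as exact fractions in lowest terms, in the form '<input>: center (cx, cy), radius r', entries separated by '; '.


u1: center (-1/2, 11/36), radius 1/54; u2: center (-4/9, 7/36), radius 1/45; u3: center (1/2, 1/2), radius 1/9

Nesting under B composes maps z -> c + r*z down each u-path.
tracing u1 down its 2-map path: center (-1/2, 11/36), radius 1/54
tracing u2 down its 2-map path: center (-4/9, 7/36), radius 1/45
tracing u3 down its 1-map path: center (1/2, 1/2), radius 1/9


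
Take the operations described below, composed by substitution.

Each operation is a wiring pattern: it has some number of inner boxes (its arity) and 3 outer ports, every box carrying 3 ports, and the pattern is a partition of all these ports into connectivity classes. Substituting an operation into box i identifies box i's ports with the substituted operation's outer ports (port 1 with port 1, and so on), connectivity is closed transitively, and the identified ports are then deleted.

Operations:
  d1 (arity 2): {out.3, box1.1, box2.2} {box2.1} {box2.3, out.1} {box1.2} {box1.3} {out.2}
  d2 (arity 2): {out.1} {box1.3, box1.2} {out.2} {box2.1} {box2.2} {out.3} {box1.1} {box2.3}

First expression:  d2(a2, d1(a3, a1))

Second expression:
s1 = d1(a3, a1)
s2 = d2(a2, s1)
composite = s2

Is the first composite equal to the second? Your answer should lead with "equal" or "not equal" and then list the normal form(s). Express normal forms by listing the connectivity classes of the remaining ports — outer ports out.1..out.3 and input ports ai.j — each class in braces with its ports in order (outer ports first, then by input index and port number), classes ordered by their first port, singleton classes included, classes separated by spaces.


Reducing the first expression gives {out.1} {out.2} {out.3} {a1.1} {a1.2, a3.1} {a1.3} {a2.1} {a2.2, a2.3} {a3.2} {a3.3}
Reducing the second expression gives {out.1} {out.2} {out.3} {a1.1} {a1.2, a3.1} {a1.3} {a2.1} {a2.2, a2.3} {a3.2} {a3.3}
The normal forms match — equal.

equal; both compose to {out.1} {out.2} {out.3} {a1.1} {a1.2, a3.1} {a1.3} {a2.1} {a2.2, a2.3} {a3.2} {a3.3}


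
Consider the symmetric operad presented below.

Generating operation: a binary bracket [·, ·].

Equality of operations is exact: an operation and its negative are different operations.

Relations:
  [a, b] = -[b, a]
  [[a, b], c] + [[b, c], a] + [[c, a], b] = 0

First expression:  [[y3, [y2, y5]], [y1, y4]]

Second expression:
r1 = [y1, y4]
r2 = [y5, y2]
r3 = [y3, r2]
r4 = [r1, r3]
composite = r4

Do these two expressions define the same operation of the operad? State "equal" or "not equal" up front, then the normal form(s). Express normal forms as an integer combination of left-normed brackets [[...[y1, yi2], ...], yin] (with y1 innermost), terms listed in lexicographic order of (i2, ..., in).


equal; both compose to [[[[y1, y4], y2], y5], y3] - [[[[y1, y4], y3], y2], y5] + [[[[y1, y4], y3], y5], y2] - [[[[y1, y4], y5], y2], y3]

Reducing the first expression gives [[[[y1, y4], y2], y5], y3] - [[[[y1, y4], y3], y2], y5] + [[[[y1, y4], y3], y5], y2] - [[[[y1, y4], y5], y2], y3]
Reducing the second expression gives [[[[y1, y4], y2], y5], y3] - [[[[y1, y4], y3], y2], y5] + [[[[y1, y4], y3], y5], y2] - [[[[y1, y4], y5], y2], y3]
Identical normal forms: equal.


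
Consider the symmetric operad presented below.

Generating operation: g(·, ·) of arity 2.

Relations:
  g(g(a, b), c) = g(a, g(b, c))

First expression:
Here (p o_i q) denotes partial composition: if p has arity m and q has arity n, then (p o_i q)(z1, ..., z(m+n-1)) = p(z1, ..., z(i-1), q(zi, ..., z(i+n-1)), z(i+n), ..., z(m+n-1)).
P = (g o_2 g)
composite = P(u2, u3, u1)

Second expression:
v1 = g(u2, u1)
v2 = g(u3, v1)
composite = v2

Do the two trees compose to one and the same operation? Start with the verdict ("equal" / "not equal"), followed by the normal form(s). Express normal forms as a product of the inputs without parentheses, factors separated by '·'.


not equal — first u2 · u3 · u1, second u3 · u2 · u1
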